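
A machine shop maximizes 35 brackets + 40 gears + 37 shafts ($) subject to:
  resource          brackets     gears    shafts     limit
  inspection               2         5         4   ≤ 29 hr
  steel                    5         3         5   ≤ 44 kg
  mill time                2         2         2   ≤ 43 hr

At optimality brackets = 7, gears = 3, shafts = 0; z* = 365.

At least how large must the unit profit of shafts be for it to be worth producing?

At the optimum: inspection uses 29 of 29 (binding); steel uses 44 of 44 (binding); mill time uses 20 of 43 (slack = 23).
Slack constraints have shadow price 0 (complementary slackness).
From A_Bᵀ y = c: 2·y_inspection + 5·y_steel = 35; 5·y_inspection + 3·y_steel = 40.
This yields shadow prices y_inspection = 5, y_steel = 5.
shafts enters the basis when its profit ≥ yᵀa₃ = 5·4 + 5·5 = 45.

45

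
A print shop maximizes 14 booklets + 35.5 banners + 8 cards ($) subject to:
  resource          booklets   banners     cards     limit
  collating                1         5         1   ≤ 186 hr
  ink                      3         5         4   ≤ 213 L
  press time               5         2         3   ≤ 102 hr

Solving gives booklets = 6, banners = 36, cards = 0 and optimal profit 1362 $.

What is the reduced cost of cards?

Binding: collating and press time. Non-binding: ink (15 unused).
Slack constraints have shadow price 0 (complementary slackness).
Dual feasibility on the basic columns requires 1·y_collating + 5·y_press time = 14, 5·y_collating + 2·y_press time = 35.5.
→ y_collating = 6.5 and y_press time = 1.5.
Reduced cost of cards: c₃ − yᵀa₃ = 8 − (6.5·1 + 1.5·3) = 8 − 11 = -3.

-3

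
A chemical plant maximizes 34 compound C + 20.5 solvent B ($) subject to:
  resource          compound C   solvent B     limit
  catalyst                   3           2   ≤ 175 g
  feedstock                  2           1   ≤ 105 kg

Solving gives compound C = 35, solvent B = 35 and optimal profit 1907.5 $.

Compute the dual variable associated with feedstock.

6.5

At the optimum: catalyst uses 175 of 175 (binding); feedstock uses 105 of 105 (binding).
From A_Bᵀ y = c: 3·y_catalyst + 2·y_feedstock = 34; 2·y_catalyst + 1·y_feedstock = 20.5.
Solving: y_catalyst = 7, y_feedstock = 6.5.
Shadow price of feedstock = 6.5.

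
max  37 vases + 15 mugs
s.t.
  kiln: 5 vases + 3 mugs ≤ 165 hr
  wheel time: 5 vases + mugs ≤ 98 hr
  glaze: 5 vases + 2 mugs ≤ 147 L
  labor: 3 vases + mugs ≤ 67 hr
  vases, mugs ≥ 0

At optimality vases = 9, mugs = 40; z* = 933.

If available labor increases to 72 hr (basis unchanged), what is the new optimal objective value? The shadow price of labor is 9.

978

Δb = 5, so new z* = 933 + (9)·(5) = 933 + 45 = 978.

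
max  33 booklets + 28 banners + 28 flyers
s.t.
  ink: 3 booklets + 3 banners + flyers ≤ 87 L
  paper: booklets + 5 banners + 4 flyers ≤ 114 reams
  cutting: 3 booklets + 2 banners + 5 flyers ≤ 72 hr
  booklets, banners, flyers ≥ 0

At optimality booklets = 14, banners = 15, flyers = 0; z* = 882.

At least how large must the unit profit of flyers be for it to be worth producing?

31

At the optimum: ink uses 87 of 87 (binding); paper uses 89 of 114 (slack = 25); cutting uses 72 of 72 (binding).
Slack constraints have shadow price 0 (complementary slackness).
The binding rows give the dual system: 3·y_ink + 3·y_cutting = 33 and 3·y_ink + 2·y_cutting = 28.
This yields shadow prices y_ink = 6, y_cutting = 5.
flyers enters the basis when its profit ≥ yᵀa₃ = 6·1 + 5·5 = 31.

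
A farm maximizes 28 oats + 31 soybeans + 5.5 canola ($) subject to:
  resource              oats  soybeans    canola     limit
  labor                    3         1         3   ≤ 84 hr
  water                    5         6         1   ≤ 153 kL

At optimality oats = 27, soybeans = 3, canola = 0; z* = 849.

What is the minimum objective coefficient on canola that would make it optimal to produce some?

8

At the optimum: labor uses 84 of 84 (binding); water uses 153 of 153 (binding).
Dual feasibility on the basic columns requires 3·y_labor + 5·y_water = 28, 1·y_labor + 6·y_water = 31.
This yields shadow prices y_labor = 1, y_water = 5.
canola enters the basis when its profit ≥ yᵀa₃ = 1·3 + 5·1 = 8.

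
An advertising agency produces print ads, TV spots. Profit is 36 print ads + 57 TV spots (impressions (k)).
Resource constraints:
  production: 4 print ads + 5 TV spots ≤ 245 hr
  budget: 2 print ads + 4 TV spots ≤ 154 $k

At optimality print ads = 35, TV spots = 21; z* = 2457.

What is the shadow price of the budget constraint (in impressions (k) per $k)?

Check each constraint at x*: production 245/245 (tight); budget 154/154 (tight).
From A_Bᵀ y = c: 4·y_production + 2·y_budget = 36; 5·y_production + 4·y_budget = 57.
This yields shadow prices y_production = 5, y_budget = 8.
Shadow price of budget = 8.

8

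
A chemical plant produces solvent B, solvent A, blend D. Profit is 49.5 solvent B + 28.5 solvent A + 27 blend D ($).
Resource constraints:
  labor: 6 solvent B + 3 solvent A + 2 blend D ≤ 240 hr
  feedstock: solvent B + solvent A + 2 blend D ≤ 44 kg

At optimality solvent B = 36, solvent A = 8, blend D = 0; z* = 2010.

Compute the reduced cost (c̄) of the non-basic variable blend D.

-2

Both labor and feedstock are binding at x*.
From A_Bᵀ y = c: 6·y_labor + 1·y_feedstock = 49.5; 3·y_labor + 1·y_feedstock = 28.5.
Solving: y_labor = 7, y_feedstock = 7.5.
Reduced cost of blend D: c₃ − yᵀa₃ = 27 − (7·2 + 7.5·2) = 27 − 29 = -2.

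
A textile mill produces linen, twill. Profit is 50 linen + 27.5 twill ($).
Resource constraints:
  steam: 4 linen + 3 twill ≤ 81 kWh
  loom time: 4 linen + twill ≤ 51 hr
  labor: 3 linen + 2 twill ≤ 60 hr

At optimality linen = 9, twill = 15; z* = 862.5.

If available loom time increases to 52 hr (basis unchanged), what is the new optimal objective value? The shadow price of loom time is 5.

Δb = 1, so new z* = 862.5 + (5)·(1) = 862.5 + 5 = 867.5.

867.5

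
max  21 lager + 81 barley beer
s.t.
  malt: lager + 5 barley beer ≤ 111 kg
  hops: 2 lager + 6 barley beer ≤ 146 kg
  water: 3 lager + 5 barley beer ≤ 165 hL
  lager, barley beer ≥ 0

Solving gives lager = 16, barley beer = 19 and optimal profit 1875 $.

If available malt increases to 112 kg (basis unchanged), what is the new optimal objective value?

Check each constraint at x*: malt 111/111 (tight); hops 146/146 (tight); water 143/165 (slack 22).
By complementary slackness, y = 0 for the non-binding constraint.
The binding rows give the dual system: 1·y_malt + 2·y_hops = 21 and 5·y_malt + 6·y_hops = 81.
This yields shadow prices y_malt = 9, y_hops = 6.
Δz = y_malt·Δb = 9 × (1) = 9, so new z* = 1875 + 9 = 1884.

1884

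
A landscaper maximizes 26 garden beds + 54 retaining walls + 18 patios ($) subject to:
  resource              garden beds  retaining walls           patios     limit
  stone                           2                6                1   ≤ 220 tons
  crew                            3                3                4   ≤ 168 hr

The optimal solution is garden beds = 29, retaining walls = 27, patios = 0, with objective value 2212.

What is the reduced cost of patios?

Check each constraint at x*: stone 220/220 (tight); crew 168/168 (tight).
Dual feasibility on the basic columns requires 2·y_stone + 3·y_crew = 26, 6·y_stone + 3·y_crew = 54.
This yields shadow prices y_stone = 7, y_crew = 4.
Reduced cost of patios: c₃ − yᵀa₃ = 18 − (7·1 + 4·4) = 18 − 23 = -5.

-5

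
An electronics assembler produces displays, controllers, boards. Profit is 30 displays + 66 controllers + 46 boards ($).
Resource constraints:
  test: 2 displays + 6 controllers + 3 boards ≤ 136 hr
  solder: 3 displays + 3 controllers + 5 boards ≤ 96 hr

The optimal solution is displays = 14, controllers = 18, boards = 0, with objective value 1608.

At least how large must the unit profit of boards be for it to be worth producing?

47

At the optimum: test uses 136 of 136 (binding); solder uses 96 of 96 (binding).
From A_Bᵀ y = c: 2·y_test + 3·y_solder = 30; 6·y_test + 3·y_solder = 66.
Solving: y_test = 9, y_solder = 4.
boards enters the basis when its profit ≥ yᵀa₃ = 9·3 + 4·5 = 47.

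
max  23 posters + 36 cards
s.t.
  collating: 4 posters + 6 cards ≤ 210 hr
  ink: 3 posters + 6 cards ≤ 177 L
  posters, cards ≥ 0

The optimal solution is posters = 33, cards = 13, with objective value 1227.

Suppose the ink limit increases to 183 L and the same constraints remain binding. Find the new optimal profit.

1233

Both collating and ink are binding at x*.
From A_Bᵀ y = c: 4·y_collating + 3·y_ink = 23; 6·y_collating + 6·y_ink = 36.
→ y_collating = 5 and y_ink = 1.
Δz = y_ink·Δb = 1 × (6) = 6, so new z* = 1227 + 6 = 1233.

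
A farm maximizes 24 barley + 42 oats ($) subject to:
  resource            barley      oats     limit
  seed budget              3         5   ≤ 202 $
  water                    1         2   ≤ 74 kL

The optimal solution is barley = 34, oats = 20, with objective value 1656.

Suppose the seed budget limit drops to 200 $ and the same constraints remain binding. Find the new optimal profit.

1644

At the optimum: seed budget uses 202 of 202 (binding); water uses 74 of 74 (binding).
From A_Bᵀ y = c: 3·y_seed budget + 1·y_water = 24; 5·y_seed budget + 2·y_water = 42.
→ y_seed budget = 6 and y_water = 6.
Δz = y_seed budget·Δb = 6 × (-2) = -12, so new z* = 1656 − 12 = 1644.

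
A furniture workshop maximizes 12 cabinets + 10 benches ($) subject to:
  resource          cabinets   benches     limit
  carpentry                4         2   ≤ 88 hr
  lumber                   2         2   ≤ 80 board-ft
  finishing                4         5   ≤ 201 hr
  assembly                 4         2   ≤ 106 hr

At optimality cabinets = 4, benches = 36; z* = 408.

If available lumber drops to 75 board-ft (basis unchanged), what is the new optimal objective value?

388

At the optimum: carpentry uses 88 of 88 (binding); lumber uses 80 of 80 (binding); finishing uses 196 of 201 (slack = 5); assembly uses 88 of 106 (slack = 18).
By complementary slackness, y = 0 for the non-binding constraints.
The binding rows give the dual system: 4·y_carpentry + 2·y_lumber = 12 and 2·y_carpentry + 2·y_lumber = 10.
→ y_carpentry = 1 and y_lumber = 4.
Δz = y_lumber·Δb = 4 × (-5) = -20, so new z* = 408 − 20 = 388.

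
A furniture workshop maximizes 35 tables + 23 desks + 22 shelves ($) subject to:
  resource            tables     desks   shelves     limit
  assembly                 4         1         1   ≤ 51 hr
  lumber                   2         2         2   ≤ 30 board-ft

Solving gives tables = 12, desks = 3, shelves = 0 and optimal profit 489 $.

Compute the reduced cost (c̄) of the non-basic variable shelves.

-1

At the optimum: assembly uses 51 of 51 (binding); lumber uses 30 of 30 (binding).
From A_Bᵀ y = c: 4·y_assembly + 2·y_lumber = 35; 1·y_assembly + 2·y_lumber = 23.
→ y_assembly = 4 and y_lumber = 9.5.
Reduced cost of shelves: c₃ − yᵀa₃ = 22 − (4·1 + 9.5·2) = 22 − 23 = -1.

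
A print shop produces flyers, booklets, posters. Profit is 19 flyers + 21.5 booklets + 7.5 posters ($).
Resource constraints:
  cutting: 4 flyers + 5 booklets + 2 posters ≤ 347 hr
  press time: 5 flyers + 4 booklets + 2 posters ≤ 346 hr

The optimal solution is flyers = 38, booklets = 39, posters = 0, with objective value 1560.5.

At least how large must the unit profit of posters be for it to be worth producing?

At the optimum: cutting uses 347 of 347 (binding); press time uses 346 of 346 (binding).
The binding rows give the dual system: 4·y_cutting + 5·y_press time = 19 and 5·y_cutting + 4·y_press time = 21.5.
This yields shadow prices y_cutting = 3.5, y_press time = 1.
posters enters the basis when its profit ≥ yᵀa₃ = 3.5·2 + 1·2 = 9.

9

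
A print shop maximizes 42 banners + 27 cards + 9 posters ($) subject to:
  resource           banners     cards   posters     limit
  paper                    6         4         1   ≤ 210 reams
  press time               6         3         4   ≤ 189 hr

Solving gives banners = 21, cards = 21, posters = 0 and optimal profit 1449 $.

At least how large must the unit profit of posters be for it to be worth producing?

10

Both paper and press time are binding at x*.
The binding rows give the dual system: 6·y_paper + 6·y_press time = 42 and 4·y_paper + 3·y_press time = 27.
→ y_paper = 6 and y_press time = 1.
posters enters the basis when its profit ≥ yᵀa₃ = 6·1 + 1·4 = 10.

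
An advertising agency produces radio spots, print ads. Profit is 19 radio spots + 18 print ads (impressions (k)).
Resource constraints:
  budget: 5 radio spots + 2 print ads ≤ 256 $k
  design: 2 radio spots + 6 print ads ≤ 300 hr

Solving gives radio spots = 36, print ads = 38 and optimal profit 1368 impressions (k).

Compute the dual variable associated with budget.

Both budget and design are binding at x*.
The binding rows give the dual system: 5·y_budget + 2·y_design = 19 and 2·y_budget + 6·y_design = 18.
→ y_budget = 3 and y_design = 2.
Shadow price of budget = 3.

3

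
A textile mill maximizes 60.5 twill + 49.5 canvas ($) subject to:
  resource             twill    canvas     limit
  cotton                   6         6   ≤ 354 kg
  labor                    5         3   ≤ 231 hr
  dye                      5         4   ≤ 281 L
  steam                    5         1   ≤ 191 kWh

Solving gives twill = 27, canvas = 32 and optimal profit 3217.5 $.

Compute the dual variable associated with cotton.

5.5

At the optimum: cotton uses 354 of 354 (binding); labor uses 231 of 231 (binding); dye uses 263 of 281 (slack = 18); steam uses 167 of 191 (slack = 24).
Since dye, steam are not tight, their duals are 0.
Dual feasibility on the basic columns requires 6·y_cotton + 5·y_labor = 60.5, 6·y_cotton + 3·y_labor = 49.5.
→ y_cotton = 5.5 and y_labor = 5.5.
Shadow price of cotton = 5.5.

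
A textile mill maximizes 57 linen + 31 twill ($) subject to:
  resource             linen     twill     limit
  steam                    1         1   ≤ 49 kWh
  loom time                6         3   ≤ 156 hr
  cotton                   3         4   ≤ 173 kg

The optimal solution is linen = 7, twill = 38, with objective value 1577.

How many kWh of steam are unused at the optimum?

steam used = 1·7 + 1·38 = 45; slack = 49 − 45 = 4.

4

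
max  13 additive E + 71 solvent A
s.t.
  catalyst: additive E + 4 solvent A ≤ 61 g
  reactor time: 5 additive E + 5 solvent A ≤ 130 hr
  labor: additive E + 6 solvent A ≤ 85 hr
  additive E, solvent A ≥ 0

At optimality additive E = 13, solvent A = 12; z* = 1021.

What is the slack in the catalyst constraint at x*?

catalyst used = 1·13 + 4·12 = 61; slack = 61 − 61 = 0.

0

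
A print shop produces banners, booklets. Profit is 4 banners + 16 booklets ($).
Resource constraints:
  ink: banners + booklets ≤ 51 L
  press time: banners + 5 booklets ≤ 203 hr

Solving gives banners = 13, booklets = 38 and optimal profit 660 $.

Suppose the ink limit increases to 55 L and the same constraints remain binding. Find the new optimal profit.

At the optimum: ink uses 51 of 51 (binding); press time uses 203 of 203 (binding).
The binding rows give the dual system: 1·y_ink + 1·y_press time = 4 and 1·y_ink + 5·y_press time = 16.
Solving: y_ink = 1, y_press time = 3.
Δz = y_ink·Δb = 1 × (4) = 4, so new z* = 660 + 4 = 664.

664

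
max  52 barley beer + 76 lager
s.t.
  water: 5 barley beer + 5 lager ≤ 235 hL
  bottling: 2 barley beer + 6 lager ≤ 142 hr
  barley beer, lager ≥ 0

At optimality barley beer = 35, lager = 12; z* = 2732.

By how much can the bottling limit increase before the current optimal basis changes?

140

Binding constraints: water, bottling. The basis is B = [[5,5],[2,6]] with det 20.
Per unit increase in bottling, x* moves by d = (-0.25, 0.25).
The basis stays optimal until barley beer reaches 0; allowable increase = 140 hr.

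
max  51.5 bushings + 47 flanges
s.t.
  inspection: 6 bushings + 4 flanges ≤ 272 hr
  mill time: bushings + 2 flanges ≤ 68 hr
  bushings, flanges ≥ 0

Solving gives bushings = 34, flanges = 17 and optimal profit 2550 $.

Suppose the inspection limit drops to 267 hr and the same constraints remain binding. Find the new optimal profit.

2515

Check each constraint at x*: inspection 272/272 (tight); mill time 68/68 (tight).
From A_Bᵀ y = c: 6·y_inspection + 1·y_mill time = 51.5; 4·y_inspection + 2·y_mill time = 47.
Solving: y_inspection = 7, y_mill time = 9.5.
Δz = y_inspection·Δb = 7 × (-5) = -35, so new z* = 2550 − 35 = 2515.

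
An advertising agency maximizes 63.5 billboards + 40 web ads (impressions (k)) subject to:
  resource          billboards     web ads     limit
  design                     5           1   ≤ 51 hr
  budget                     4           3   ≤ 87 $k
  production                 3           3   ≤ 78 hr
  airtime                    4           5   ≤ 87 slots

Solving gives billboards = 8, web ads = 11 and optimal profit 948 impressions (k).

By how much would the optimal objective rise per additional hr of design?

7.5

Binding: design and airtime. Non-binding: budget (22 unused), production (21 unused).
Slack constraints have shadow price 0 (complementary slackness).
Dual feasibility on the basic columns requires 5·y_design + 4·y_airtime = 63.5, 1·y_design + 5·y_airtime = 40.
This yields shadow prices y_design = 7.5, y_airtime = 6.5.
Shadow price of design = 7.5.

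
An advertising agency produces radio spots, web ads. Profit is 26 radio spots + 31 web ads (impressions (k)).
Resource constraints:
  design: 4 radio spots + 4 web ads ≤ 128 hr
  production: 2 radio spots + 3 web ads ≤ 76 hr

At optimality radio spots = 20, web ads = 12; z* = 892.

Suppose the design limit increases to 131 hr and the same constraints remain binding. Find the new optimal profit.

Check each constraint at x*: design 128/128 (tight); production 76/76 (tight).
Dual feasibility on the basic columns requires 4·y_design + 2·y_production = 26, 4·y_design + 3·y_production = 31.
→ y_design = 4 and y_production = 5.
Δz = y_design·Δb = 4 × (3) = 12, so new z* = 892 + 12 = 904.

904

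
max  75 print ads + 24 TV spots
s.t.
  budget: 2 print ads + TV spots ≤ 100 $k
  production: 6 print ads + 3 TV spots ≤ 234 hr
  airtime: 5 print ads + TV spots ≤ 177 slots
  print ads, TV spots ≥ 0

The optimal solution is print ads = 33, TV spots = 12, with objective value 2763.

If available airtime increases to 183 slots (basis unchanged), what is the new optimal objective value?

2817

Binding: production and airtime. Non-binding: budget (22 unused).
Since budget is not tight, its dual is 0.
The binding rows give the dual system: 6·y_production + 5·y_airtime = 75 and 3·y_production + 1·y_airtime = 24.
This yields shadow prices y_production = 5, y_airtime = 9.
Δz = y_airtime·Δb = 9 × (6) = 54, so new z* = 2763 + 54 = 2817.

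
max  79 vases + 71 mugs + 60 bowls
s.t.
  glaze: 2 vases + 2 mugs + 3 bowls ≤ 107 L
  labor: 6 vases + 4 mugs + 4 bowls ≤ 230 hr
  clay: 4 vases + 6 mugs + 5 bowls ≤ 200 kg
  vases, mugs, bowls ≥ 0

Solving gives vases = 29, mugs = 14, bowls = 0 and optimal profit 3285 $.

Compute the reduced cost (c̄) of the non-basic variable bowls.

-5.5

At the optimum: glaze uses 86 of 107 (slack = 21); labor uses 230 of 230 (binding); clay uses 200 of 200 (binding).
Since glaze is not tight, its dual is 0.
Dual feasibility on the basic columns requires 6·y_labor + 4·y_clay = 79, 4·y_labor + 6·y_clay = 71.
Solving: y_labor = 9.5, y_clay = 5.5.
Reduced cost of bowls: c₃ − yᵀa₃ = 60 − (9.5·4 + 5.5·5) = 60 − 65.5 = -5.5.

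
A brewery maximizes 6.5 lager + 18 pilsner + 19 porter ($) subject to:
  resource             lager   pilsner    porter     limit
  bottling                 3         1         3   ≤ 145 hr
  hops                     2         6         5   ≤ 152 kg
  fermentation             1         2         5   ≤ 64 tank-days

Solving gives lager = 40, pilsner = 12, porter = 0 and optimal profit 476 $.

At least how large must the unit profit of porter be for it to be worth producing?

20

At the optimum: bottling uses 132 of 145 (slack = 13); hops uses 152 of 152 (binding); fermentation uses 64 of 64 (binding).
Slack constraints have shadow price 0 (complementary slackness).
The binding rows give the dual system: 2·y_hops + 1·y_fermentation = 6.5 and 6·y_hops + 2·y_fermentation = 18.
Solving: y_hops = 2.5, y_fermentation = 1.5.
porter enters the basis when its profit ≥ yᵀa₃ = 2.5·5 + 1.5·5 = 20.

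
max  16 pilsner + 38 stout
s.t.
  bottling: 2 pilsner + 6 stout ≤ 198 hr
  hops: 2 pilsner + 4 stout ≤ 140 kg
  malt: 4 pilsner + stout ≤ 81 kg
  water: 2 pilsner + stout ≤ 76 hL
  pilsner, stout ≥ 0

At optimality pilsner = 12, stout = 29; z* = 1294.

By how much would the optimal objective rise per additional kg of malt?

Binding: bottling and hops. Non-binding: malt (4 unused), water (23 unused).
Since malt, water are not tight, their duals are 0.
From A_Bᵀ y = c: 2·y_bottling + 2·y_hops = 16; 6·y_bottling + 4·y_hops = 38.
→ y_bottling = 3 and y_hops = 5.
Shadow price of malt = 0.

0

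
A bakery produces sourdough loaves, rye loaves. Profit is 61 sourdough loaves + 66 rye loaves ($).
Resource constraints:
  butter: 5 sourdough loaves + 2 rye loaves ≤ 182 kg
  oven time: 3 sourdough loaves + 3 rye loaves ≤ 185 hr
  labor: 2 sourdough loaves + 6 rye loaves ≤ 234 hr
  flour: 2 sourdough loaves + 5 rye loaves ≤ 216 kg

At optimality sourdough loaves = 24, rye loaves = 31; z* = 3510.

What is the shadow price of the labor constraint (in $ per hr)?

8

Binding: butter and labor. Non-binding: oven time (20 unused), flour (13 unused).
Slack constraints have shadow price 0 (complementary slackness).
The binding rows give the dual system: 5·y_butter + 2·y_labor = 61 and 2·y_butter + 6·y_labor = 66.
→ y_butter = 9 and y_labor = 8.
Shadow price of labor = 8.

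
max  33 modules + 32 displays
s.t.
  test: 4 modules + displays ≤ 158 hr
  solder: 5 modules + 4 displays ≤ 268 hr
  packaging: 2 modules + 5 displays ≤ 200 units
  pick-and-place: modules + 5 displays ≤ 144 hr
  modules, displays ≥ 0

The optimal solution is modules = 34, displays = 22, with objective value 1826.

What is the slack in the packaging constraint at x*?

22

packaging used = 2·34 + 5·22 = 178; slack = 200 − 178 = 22.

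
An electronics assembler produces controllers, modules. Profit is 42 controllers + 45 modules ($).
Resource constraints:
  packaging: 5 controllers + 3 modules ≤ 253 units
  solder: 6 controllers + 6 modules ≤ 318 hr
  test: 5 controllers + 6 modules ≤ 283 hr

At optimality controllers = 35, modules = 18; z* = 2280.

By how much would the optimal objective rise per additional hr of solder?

At the optimum: packaging uses 229 of 253 (slack = 24); solder uses 318 of 318 (binding); test uses 283 of 283 (binding).
By complementary slackness, y = 0 for the non-binding constraint.
Dual feasibility on the basic columns requires 6·y_solder + 5·y_test = 42, 6·y_solder + 6·y_test = 45.
Solving: y_solder = 4.5, y_test = 3.
Shadow price of solder = 4.5.

4.5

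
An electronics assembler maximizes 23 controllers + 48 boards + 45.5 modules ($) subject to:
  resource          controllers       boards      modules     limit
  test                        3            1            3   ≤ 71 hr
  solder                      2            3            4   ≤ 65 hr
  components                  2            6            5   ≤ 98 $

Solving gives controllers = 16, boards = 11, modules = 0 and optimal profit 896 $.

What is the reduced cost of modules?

Check each constraint at x*: test 59/71 (slack 12); solder 65/65 (tight); components 98/98 (tight).
Since test is not tight, its dual is 0.
The binding rows give the dual system: 2·y_solder + 2·y_components = 23 and 3·y_solder + 6·y_components = 48.
→ y_solder = 7 and y_components = 4.5.
Reduced cost of modules: c₃ − yᵀa₃ = 45.5 − (7·4 + 4.5·5) = 45.5 − 50.5 = -5.

-5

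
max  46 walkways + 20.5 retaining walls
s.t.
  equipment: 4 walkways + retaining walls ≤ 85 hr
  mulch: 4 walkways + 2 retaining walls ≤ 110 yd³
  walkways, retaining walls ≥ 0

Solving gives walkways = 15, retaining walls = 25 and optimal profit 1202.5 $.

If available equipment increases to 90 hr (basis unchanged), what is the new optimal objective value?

1215

At the optimum: equipment uses 85 of 85 (binding); mulch uses 110 of 110 (binding).
Dual feasibility on the basic columns requires 4·y_equipment + 4·y_mulch = 46, 1·y_equipment + 2·y_mulch = 20.5.
→ y_equipment = 2.5 and y_mulch = 9.
Δz = y_equipment·Δb = 2.5 × (5) = 12.5, so new z* = 1202.5 + 12.5 = 1215.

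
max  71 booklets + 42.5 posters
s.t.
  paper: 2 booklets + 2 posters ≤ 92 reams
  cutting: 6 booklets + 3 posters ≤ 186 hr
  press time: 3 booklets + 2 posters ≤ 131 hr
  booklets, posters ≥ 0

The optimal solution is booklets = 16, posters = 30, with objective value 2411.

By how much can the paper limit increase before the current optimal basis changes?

Binding constraints: paper, cutting. The basis is B = [[2,2],[6,3]] with det -6.
Per unit increase in paper, x* moves by d = (-0.5, 1).
The basis stays optimal until booklets reaches 0; allowable increase = 32 reams.

32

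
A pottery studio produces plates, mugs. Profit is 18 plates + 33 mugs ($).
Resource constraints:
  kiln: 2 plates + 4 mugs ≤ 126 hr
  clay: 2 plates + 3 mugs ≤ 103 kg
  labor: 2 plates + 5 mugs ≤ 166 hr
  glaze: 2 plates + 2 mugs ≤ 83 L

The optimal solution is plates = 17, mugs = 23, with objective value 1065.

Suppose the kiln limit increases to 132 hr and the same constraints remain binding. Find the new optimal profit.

1101

Check each constraint at x*: kiln 126/126 (tight); clay 103/103 (tight); labor 149/166 (slack 17); glaze 80/83 (slack 3).
Since labor, glaze are not tight, their duals are 0.
From A_Bᵀ y = c: 2·y_kiln + 2·y_clay = 18; 4·y_kiln + 3·y_clay = 33.
→ y_kiln = 6 and y_clay = 3.
Δz = y_kiln·Δb = 6 × (6) = 36, so new z* = 1065 + 36 = 1101.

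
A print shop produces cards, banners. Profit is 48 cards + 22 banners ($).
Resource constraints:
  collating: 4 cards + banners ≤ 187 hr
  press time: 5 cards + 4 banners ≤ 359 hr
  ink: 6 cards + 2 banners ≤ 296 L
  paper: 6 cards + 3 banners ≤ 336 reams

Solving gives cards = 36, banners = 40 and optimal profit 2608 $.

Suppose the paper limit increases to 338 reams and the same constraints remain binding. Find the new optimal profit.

At the optimum: collating uses 184 of 187 (slack = 3); press time uses 340 of 359 (slack = 19); ink uses 296 of 296 (binding); paper uses 336 of 336 (binding).
Slack constraints have shadow price 0 (complementary slackness).
Dual feasibility on the basic columns requires 6·y_ink + 6·y_paper = 48, 2·y_ink + 3·y_paper = 22.
This yields shadow prices y_ink = 2, y_paper = 6.
Δz = y_paper·Δb = 6 × (2) = 12, so new z* = 2608 + 12 = 2620.

2620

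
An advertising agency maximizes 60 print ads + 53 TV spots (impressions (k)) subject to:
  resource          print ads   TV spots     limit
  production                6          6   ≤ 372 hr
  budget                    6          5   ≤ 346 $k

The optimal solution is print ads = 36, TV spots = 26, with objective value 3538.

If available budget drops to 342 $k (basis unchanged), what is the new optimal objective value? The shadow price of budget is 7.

Δb = -4, so new z* = 3538 + (7)·(-4) = 3538 − 28 = 3510.

3510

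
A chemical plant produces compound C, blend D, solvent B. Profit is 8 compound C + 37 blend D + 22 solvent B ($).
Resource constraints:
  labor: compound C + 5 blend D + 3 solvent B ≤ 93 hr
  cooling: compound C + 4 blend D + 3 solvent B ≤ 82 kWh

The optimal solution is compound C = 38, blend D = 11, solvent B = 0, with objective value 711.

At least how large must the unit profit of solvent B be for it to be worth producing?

At the optimum: labor uses 93 of 93 (binding); cooling uses 82 of 82 (binding).
Dual feasibility on the basic columns requires 1·y_labor + 1·y_cooling = 8, 5·y_labor + 4·y_cooling = 37.
→ y_labor = 5 and y_cooling = 3.
solvent B enters the basis when its profit ≥ yᵀa₃ = 5·3 + 3·3 = 24.

24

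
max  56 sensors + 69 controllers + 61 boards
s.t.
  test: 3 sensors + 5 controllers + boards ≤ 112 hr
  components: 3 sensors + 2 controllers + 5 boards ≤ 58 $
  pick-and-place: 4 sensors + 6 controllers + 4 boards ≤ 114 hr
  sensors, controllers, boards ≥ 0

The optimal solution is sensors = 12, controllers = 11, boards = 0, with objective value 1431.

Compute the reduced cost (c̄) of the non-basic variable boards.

-7

At the optimum: test uses 91 of 112 (slack = 21); components uses 58 of 58 (binding); pick-and-place uses 114 of 114 (binding).
Since test is not tight, its dual is 0.
Dual feasibility on the basic columns requires 3·y_components + 4·y_pick-and-place = 56, 2·y_components + 6·y_pick-and-place = 69.
→ y_components = 6 and y_pick-and-place = 9.5.
Reduced cost of boards: c₃ − yᵀa₃ = 61 − (6·5 + 9.5·4) = 61 − 68 = -7.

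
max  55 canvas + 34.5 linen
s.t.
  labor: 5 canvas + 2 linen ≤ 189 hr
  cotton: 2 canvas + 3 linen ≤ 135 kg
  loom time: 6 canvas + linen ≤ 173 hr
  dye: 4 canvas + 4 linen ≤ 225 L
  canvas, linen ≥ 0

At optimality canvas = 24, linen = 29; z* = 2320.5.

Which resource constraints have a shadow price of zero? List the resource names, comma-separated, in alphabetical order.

labor: 178/189 (slack 11)
cotton: 135/135 (binding)
loom time: 173/173 (binding)
dye: 212/225 (slack 13)
By complementary slackness, a constraint with positive slack has shadow price 0 → dye, labor.

dye, labor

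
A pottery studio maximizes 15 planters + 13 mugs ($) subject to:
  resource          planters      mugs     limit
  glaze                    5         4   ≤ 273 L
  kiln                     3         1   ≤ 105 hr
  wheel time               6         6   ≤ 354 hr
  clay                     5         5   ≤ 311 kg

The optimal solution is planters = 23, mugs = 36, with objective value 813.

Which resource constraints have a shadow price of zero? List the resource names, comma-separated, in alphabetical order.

clay, glaze

glaze: 259/273 (slack 14)
kiln: 105/105 (binding)
wheel time: 354/354 (binding)
clay: 295/311 (slack 16)
By complementary slackness, a constraint with positive slack has shadow price 0 → clay, glaze.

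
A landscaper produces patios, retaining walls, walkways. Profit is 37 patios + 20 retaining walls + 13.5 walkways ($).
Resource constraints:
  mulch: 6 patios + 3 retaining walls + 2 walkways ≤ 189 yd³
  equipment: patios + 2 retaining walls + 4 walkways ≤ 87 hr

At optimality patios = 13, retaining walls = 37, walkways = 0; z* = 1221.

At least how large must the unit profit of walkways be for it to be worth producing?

At the optimum: mulch uses 189 of 189 (binding); equipment uses 87 of 87 (binding).
Dual feasibility on the basic columns requires 6·y_mulch + 1·y_equipment = 37, 3·y_mulch + 2·y_equipment = 20.
Solving: y_mulch = 6, y_equipment = 1.
walkways enters the basis when its profit ≥ yᵀa₃ = 6·2 + 1·4 = 16.

16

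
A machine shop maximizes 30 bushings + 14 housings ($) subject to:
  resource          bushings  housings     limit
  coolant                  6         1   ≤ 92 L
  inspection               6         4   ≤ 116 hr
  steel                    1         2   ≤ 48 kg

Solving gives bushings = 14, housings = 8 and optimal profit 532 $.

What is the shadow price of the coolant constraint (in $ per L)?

Check each constraint at x*: coolant 92/92 (tight); inspection 116/116 (tight); steel 30/48 (slack 18).
Since steel is not tight, its dual is 0.
From A_Bᵀ y = c: 6·y_coolant + 6·y_inspection = 30; 1·y_coolant + 4·y_inspection = 14.
Solving: y_coolant = 2, y_inspection = 3.
Shadow price of coolant = 2.

2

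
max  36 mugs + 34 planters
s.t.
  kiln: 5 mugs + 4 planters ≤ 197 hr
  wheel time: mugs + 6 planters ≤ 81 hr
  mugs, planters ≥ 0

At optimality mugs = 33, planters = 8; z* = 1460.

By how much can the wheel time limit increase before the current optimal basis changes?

214.5

Binding constraints: kiln, wheel time. The basis is B = [[5,4],[1,6]] with det 26.
Per unit increase in wheel time, x* moves by d = (-0.1538, 0.1923).
The basis stays optimal until mugs reaches 0; allowable increase = 214.5 hr.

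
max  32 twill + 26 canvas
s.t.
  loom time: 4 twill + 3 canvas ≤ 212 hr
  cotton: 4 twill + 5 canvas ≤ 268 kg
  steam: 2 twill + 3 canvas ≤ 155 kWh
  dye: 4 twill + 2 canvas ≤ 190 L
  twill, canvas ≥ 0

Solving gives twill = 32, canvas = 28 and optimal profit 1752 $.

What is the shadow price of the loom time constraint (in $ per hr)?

Binding: loom time and cotton. Non-binding: steam (7 unused), dye (6 unused).
Slack constraints have shadow price 0 (complementary slackness).
From A_Bᵀ y = c: 4·y_loom time + 4·y_cotton = 32; 3·y_loom time + 5·y_cotton = 26.
Solving: y_loom time = 7, y_cotton = 1.
Shadow price of loom time = 7.

7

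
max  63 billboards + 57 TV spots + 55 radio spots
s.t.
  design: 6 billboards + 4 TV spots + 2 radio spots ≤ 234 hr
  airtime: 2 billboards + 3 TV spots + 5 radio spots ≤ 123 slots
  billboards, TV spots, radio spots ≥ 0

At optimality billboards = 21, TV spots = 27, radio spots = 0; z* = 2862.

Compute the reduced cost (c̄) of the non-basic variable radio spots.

-5

Both design and airtime are binding at x*.
The binding rows give the dual system: 6·y_design + 2·y_airtime = 63 and 4·y_design + 3·y_airtime = 57.
This yields shadow prices y_design = 7.5, y_airtime = 9.
Reduced cost of radio spots: c₃ − yᵀa₃ = 55 − (7.5·2 + 9·5) = 55 − 60 = -5.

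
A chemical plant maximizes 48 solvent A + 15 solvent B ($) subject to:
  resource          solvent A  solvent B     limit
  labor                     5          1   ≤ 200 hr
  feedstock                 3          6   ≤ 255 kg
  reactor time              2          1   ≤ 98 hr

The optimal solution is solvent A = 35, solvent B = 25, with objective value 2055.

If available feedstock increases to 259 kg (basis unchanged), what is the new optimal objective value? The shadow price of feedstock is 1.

2059

Δb = 4, so new z* = 2055 + (1)·(4) = 2055 + 4 = 2059.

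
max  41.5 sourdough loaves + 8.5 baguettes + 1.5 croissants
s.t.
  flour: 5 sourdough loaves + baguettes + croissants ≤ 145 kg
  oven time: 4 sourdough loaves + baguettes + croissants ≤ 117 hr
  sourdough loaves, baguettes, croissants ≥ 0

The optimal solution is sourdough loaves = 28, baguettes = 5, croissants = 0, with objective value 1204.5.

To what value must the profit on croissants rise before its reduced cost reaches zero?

Check each constraint at x*: flour 145/145 (tight); oven time 117/117 (tight).
The binding rows give the dual system: 5·y_flour + 4·y_oven time = 41.5 and 1·y_flour + 1·y_oven time = 8.5.
This yields shadow prices y_flour = 7.5, y_oven time = 1.
croissants enters the basis when its profit ≥ yᵀa₃ = 7.5·1 + 1·1 = 8.5.

8.5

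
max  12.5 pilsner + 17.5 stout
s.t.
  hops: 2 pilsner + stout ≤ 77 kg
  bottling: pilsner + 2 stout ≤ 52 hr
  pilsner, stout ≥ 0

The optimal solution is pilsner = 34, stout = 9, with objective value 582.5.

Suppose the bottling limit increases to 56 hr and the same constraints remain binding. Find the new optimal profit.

612.5

Check each constraint at x*: hops 77/77 (tight); bottling 52/52 (tight).
Dual feasibility on the basic columns requires 2·y_hops + 1·y_bottling = 12.5, 1·y_hops + 2·y_bottling = 17.5.
This yields shadow prices y_hops = 2.5, y_bottling = 7.5.
Δz = y_bottling·Δb = 7.5 × (4) = 30, so new z* = 582.5 + 30 = 612.5.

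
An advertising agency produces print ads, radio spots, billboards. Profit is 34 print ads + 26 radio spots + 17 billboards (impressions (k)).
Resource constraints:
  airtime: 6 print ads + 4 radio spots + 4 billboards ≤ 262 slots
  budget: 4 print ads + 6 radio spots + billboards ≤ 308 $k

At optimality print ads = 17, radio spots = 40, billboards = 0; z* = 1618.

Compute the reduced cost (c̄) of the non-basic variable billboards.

Check each constraint at x*: airtime 262/262 (tight); budget 308/308 (tight).
Dual feasibility on the basic columns requires 6·y_airtime + 4·y_budget = 34, 4·y_airtime + 6·y_budget = 26.
Solving: y_airtime = 5, y_budget = 1.
Reduced cost of billboards: c₃ − yᵀa₃ = 17 − (5·4 + 1·1) = 17 − 21 = -4.

-4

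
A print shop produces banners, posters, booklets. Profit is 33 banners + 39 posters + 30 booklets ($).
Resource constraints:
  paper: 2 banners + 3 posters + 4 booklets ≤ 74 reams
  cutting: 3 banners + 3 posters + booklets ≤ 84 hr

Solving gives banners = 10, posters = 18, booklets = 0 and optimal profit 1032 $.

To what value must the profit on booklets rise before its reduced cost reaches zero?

Check each constraint at x*: paper 74/74 (tight); cutting 84/84 (tight).
Dual feasibility on the basic columns requires 2·y_paper + 3·y_cutting = 33, 3·y_paper + 3·y_cutting = 39.
Solving: y_paper = 6, y_cutting = 7.
booklets enters the basis when its profit ≥ yᵀa₃ = 6·4 + 7·1 = 31.

31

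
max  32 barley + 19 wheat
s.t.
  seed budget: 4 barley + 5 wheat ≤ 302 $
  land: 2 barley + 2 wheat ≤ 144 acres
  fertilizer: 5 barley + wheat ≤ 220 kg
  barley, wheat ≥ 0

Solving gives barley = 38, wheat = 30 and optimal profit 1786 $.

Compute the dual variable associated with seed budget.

3

At the optimum: seed budget uses 302 of 302 (binding); land uses 136 of 144 (slack = 8); fertilizer uses 220 of 220 (binding).
Slack constraints have shadow price 0 (complementary slackness).
From A_Bᵀ y = c: 4·y_seed budget + 5·y_fertilizer = 32; 5·y_seed budget + 1·y_fertilizer = 19.
Solving: y_seed budget = 3, y_fertilizer = 4.
Shadow price of seed budget = 3.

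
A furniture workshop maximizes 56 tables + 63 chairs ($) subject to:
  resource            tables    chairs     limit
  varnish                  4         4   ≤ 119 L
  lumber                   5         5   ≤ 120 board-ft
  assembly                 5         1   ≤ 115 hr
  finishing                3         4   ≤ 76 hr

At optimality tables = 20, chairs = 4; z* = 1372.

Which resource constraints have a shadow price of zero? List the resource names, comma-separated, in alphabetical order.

assembly, varnish

varnish: 96/119 (slack 23)
lumber: 120/120 (binding)
assembly: 104/115 (slack 11)
finishing: 76/76 (binding)
By complementary slackness, a constraint with positive slack has shadow price 0 → assembly, varnish.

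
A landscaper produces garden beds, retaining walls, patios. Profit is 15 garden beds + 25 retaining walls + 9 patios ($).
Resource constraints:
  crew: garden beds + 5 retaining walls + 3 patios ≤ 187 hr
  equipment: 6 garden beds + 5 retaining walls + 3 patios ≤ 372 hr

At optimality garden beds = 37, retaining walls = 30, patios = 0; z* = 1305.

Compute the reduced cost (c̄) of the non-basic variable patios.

-6

At the optimum: crew uses 187 of 187 (binding); equipment uses 372 of 372 (binding).
Dual feasibility on the basic columns requires 1·y_crew + 6·y_equipment = 15, 5·y_crew + 5·y_equipment = 25.
Solving: y_crew = 3, y_equipment = 2.
Reduced cost of patios: c₃ − yᵀa₃ = 9 − (3·3 + 2·3) = 9 − 15 = -6.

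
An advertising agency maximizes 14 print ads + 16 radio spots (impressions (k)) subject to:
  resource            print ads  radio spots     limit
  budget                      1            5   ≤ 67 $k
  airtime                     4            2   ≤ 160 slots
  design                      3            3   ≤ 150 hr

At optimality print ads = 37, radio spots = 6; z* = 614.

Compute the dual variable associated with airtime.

Binding: budget and airtime. Non-binding: design (21 unused).
Slack constraints have shadow price 0 (complementary slackness).
The binding rows give the dual system: 1·y_budget + 4·y_airtime = 14 and 5·y_budget + 2·y_airtime = 16.
→ y_budget = 2 and y_airtime = 3.
Shadow price of airtime = 3.

3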